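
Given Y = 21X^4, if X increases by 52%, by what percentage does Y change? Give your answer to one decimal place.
433.8%

For Y = 21X^4:
If X → X(1 + 0.52)
Then Y → Y · (1 + 0.52)^4
     ≈ Y · 5.3379

Percentage change = ((1 + 0.52)^4 − 1) × 100% ≈ 433.8%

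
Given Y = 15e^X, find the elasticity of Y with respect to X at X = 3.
Elasticity = 3

Elasticity = (dY/dX) · (X/Y)

dY/dX = 15·e^X
At X = 3: dY/dX = 15·e^3, Y = 15·e^3

Elasticity = (15·e^3) · (3 / (15·e^3)) = 3

Interpretation: for a small percentage change in X, the percentage change in Y is approximately 3.00 times as large.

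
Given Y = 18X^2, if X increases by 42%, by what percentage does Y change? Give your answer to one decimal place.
101.6%

For Y = 18X^2:
If X → X(1 + 0.42)
Then Y → Y · (1 + 0.42)^2
     = Y · 2.0164

Percentage change = ((1 + 0.42)^2 − 1) × 100% ≈ 101.6%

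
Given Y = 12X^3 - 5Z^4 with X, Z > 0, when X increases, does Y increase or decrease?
Y increases

Taking the partial derivative:
∂Y/∂X = 36X^2

∂Y/∂X = 36X^2 > 0 (assuming positive values)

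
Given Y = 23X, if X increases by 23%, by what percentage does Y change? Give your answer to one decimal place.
23.0%

For Y = 23X:
If X → X(1 + 0.23)
Then Y → Y · (1 + 0.23)^1
     = Y · 1.2300

Percentage change = ((1 + 0.23)^1 − 1) × 100% = 23.0%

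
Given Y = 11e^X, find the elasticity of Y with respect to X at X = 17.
Elasticity = 17

Elasticity = (dY/dX) · (X/Y)

dY/dX = 11·e^X
At X = 17: dY/dX = 11·e^17, Y = 11·e^17

Elasticity = (11·e^17) · (17 / (11·e^17)) = 17

Interpretation: for a small percentage change in X, the percentage change in Y is approximately 17.00 times as large.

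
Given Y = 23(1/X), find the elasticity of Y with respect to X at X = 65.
Elasticity = -1

Elasticity = (dY/dX) · (X/Y)

dY/dX = -23/X²
At X = 65: dY/dX = -23/4225, Y = 23/65

Elasticity = (-23/4225) · (65 / (23/65)) = -1

Interpretation: for a small percentage change in X, the percentage change in Y is approximately -1.00 times as large.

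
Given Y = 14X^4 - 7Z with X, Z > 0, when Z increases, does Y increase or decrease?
Y decreases

Taking the partial derivative:
∂Y/∂Z = -7

∂Y/∂Z = -7 < 0 (assuming positive values)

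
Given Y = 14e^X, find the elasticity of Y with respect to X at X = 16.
Elasticity = 16

Elasticity = (dY/dX) · (X/Y)

dY/dX = 14·e^X
At X = 16: dY/dX = 14·e^16, Y = 14·e^16

Elasticity = (14·e^16) · (16 / (14·e^16)) = 16

Interpretation: for a small percentage change in X, the percentage change in Y is approximately 16.00 times as large.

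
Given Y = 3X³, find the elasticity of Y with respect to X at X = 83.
Elasticity = 3

Elasticity = (dY/dX) · (X/Y)

dY/dX = 9·X²
At X = 83: dY/dX = 62001, Y = 1715361

Elasticity = 62001 · (83 / 1715361) = 3

Interpretation: for a small percentage change in X, the percentage change in Y is approximately 3.00 times as large.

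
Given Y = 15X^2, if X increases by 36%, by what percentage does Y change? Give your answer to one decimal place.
85.0%

For Y = 15X^2:
If X → X(1 + 0.36)
Then Y → Y · (1 + 0.36)^2
     = Y · 1.8496

Percentage change = ((1 + 0.36)^2 − 1) × 100% ≈ 85.0%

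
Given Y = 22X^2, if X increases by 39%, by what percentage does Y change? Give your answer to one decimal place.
93.2%

For Y = 22X^2:
If X → X(1 + 0.39)
Then Y → Y · (1 + 0.39)^2
     = Y · 1.9321

Percentage change = ((1 + 0.39)^2 − 1) × 100% ≈ 93.2%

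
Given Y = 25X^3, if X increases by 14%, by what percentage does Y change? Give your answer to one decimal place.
48.2%

For Y = 25X^3:
If X → X(1 + 0.14)
Then Y → Y · (1 + 0.14)^3
     ≈ Y · 1.4815

Percentage change = ((1 + 0.14)^3 − 1) × 100% ≈ 48.2%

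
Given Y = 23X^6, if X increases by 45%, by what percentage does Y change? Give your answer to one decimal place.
829.4%

For Y = 23X^6:
If X → X(1 + 0.45)
Then Y → Y · (1 + 0.45)^6
     ≈ Y · 9.2941

Percentage change = ((1 + 0.45)^6 − 1) × 100% ≈ 829.4%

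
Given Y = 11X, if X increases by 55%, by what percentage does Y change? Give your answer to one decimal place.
55.0%

For Y = 11X:
If X → X(1 + 0.55)
Then Y → Y · (1 + 0.55)^1
     = Y · 1.5500

Percentage change = ((1 + 0.55)^1 − 1) × 100% = 55.0%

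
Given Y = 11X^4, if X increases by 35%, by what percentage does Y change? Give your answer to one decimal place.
232.2%

For Y = 11X^4:
If X → X(1 + 0.35)
Then Y → Y · (1 + 0.35)^4
     ≈ Y · 3.3215

Percentage change = ((1 + 0.35)^4 − 1) × 100% ≈ 232.2%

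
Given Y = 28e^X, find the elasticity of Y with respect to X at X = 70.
Elasticity = 70

Elasticity = (dY/dX) · (X/Y)

dY/dX = 28·e^X
At X = 70: dY/dX = 28·e^70, Y = 28·e^70

Elasticity = (28·e^70) · (70 / (28·e^70)) = 70

Interpretation: for a small percentage change in X, the percentage change in Y is approximately 70.00 times as large.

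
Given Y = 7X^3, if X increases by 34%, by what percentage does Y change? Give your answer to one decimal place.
140.6%

For Y = 7X^3:
If X → X(1 + 0.34)
Then Y → Y · (1 + 0.34)^3
     ≈ Y · 2.4061

Percentage change = ((1 + 0.34)^3 − 1) × 100% ≈ 140.6%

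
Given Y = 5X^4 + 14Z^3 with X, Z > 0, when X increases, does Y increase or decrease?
Y increases

Taking the partial derivative:
∂Y/∂X = 20X^3

∂Y/∂X = 20X^3 > 0 (assuming positive values)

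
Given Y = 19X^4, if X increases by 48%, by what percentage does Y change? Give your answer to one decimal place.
379.8%

For Y = 19X^4:
If X → X(1 + 0.48)
Then Y → Y · (1 + 0.48)^4
     ≈ Y · 4.7979

Percentage change = ((1 + 0.48)^4 − 1) × 100% ≈ 379.8%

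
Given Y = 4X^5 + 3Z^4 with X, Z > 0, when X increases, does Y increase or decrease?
Y increases

Taking the partial derivative:
∂Y/∂X = 20X^4

∂Y/∂X = 20X^4 > 0 (assuming positive values)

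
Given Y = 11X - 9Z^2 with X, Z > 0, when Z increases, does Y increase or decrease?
Y decreases

Taking the partial derivative:
∂Y/∂Z = -18Z

∂Y/∂Z = -18Z < 0 (assuming positive values)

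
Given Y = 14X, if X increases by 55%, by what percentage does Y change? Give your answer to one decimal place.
55.0%

For Y = 14X:
If X → X(1 + 0.55)
Then Y → Y · (1 + 0.55)^1
     = Y · 1.5500

Percentage change = ((1 + 0.55)^1 − 1) × 100% = 55.0%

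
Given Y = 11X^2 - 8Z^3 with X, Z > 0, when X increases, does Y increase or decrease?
Y increases

Taking the partial derivative:
∂Y/∂X = 22X

∂Y/∂X = 22X > 0 (assuming positive values)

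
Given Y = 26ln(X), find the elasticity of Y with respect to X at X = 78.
Elasticity = 1/ln(78) ≈ 0.2295

Elasticity = (dY/dX) · (X/Y)

dY/dX = 26/X
At X = 78: dY/dX = 1/3, Y = 26·ln(78)

Elasticity = (1/3) · (78 / (26·ln(78))) = 1/ln(78) ≈ 0.2295

Interpretation: for a small percentage change in X, the percentage change in Y is approximately 0.23 times as large.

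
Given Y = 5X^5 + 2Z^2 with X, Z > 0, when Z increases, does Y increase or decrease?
Y increases

Taking the partial derivative:
∂Y/∂Z = 4Z

∂Y/∂Z = 4Z > 0 (assuming positive values)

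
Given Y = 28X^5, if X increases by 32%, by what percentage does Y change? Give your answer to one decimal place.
300.7%

For Y = 28X^5:
If X → X(1 + 0.32)
Then Y → Y · (1 + 0.32)^5
     ≈ Y · 4.0075

Percentage change = ((1 + 0.32)^5 − 1) × 100% ≈ 300.7%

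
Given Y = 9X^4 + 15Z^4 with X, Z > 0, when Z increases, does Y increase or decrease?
Y increases

Taking the partial derivative:
∂Y/∂Z = 60Z^3

∂Y/∂Z = 60Z^3 > 0 (assuming positive values)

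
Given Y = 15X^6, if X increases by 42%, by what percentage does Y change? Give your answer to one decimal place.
719.8%

For Y = 15X^6:
If X → X(1 + 0.42)
Then Y → Y · (1 + 0.42)^6
     ≈ Y · 8.1984

Percentage change = ((1 + 0.42)^6 − 1) × 100% ≈ 719.8%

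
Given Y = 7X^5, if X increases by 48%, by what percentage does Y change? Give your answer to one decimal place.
610.1%

For Y = 7X^5:
If X → X(1 + 0.48)
Then Y → Y · (1 + 0.48)^5
     ≈ Y · 7.1008

Percentage change = ((1 + 0.48)^5 − 1) × 100% ≈ 610.1%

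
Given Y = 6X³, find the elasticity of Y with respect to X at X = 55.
Elasticity = 3

Elasticity = (dY/dX) · (X/Y)

dY/dX = 18·X²
At X = 55: dY/dX = 54450, Y = 998250

Elasticity = 54450 · (55 / 998250) = 3

Interpretation: for a small percentage change in X, the percentage change in Y is approximately 3.00 times as large.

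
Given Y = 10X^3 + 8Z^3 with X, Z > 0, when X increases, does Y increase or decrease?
Y increases

Taking the partial derivative:
∂Y/∂X = 30X^2

∂Y/∂X = 30X^2 > 0 (assuming positive values)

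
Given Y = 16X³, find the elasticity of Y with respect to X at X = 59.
Elasticity = 3

Elasticity = (dY/dX) · (X/Y)

dY/dX = 48·X²
At X = 59: dY/dX = 167088, Y = 3286064

Elasticity = 167088 · (59 / 3286064) = 3

Interpretation: for a small percentage change in X, the percentage change in Y is approximately 3.00 times as large.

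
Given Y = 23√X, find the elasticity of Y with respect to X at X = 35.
Elasticity = 1/2

Elasticity = (dY/dX) · (X/Y)

dY/dX = 23/(2·√X)
At X = 35: dY/dX = 23·√35/70, Y = 23·√35

Elasticity = (23·√35/70) · (35 / (23·√35)) = 1/2

Interpretation: for a small percentage change in X, the percentage change in Y is approximately 0.50 times as large.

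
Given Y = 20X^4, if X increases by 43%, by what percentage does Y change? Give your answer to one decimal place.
318.2%

For Y = 20X^4:
If X → X(1 + 0.43)
Then Y → Y · (1 + 0.43)^4
     ≈ Y · 4.1816

Percentage change = ((1 + 0.43)^4 − 1) × 100% ≈ 318.2%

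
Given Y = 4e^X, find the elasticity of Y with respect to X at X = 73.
Elasticity = 73

Elasticity = (dY/dX) · (X/Y)

dY/dX = 4·e^X
At X = 73: dY/dX = 4·e^73, Y = 4·e^73

Elasticity = (4·e^73) · (73 / (4·e^73)) = 73

Interpretation: for a small percentage change in X, the percentage change in Y is approximately 73.00 times as large.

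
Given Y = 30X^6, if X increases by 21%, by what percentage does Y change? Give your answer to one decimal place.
213.8%

For Y = 30X^6:
If X → X(1 + 0.21)
Then Y → Y · (1 + 0.21)^6
     ≈ Y · 3.1384

Percentage change = ((1 + 0.21)^6 − 1) × 100% ≈ 213.8%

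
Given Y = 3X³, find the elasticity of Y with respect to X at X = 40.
Elasticity = 3

Elasticity = (dY/dX) · (X/Y)

dY/dX = 9·X²
At X = 40: dY/dX = 14400, Y = 192000

Elasticity = 14400 · (40 / 192000) = 3

Interpretation: for a small percentage change in X, the percentage change in Y is approximately 3.00 times as large.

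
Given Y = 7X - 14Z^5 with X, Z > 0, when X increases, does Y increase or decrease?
Y increases

Taking the partial derivative:
∂Y/∂X = 7

∂Y/∂X = 7 > 0 (assuming positive values)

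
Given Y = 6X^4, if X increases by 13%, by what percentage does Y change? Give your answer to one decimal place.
63.0%

For Y = 6X^4:
If X → X(1 + 0.13)
Then Y → Y · (1 + 0.13)^4
     ≈ Y · 1.6305

Percentage change = ((1 + 0.13)^4 − 1) × 100% ≈ 63.0%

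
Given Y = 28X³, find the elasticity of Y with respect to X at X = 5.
Elasticity = 3

Elasticity = (dY/dX) · (X/Y)

dY/dX = 84·X²
At X = 5: dY/dX = 2100, Y = 3500

Elasticity = 2100 · (5 / 3500) = 3

Interpretation: for a small percentage change in X, the percentage change in Y is approximately 3.00 times as large.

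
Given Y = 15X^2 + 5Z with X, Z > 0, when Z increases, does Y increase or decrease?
Y increases

Taking the partial derivative:
∂Y/∂Z = 5

∂Y/∂Z = 5 > 0 (assuming positive values)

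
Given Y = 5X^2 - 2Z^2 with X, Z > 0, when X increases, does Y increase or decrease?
Y increases

Taking the partial derivative:
∂Y/∂X = 10X

∂Y/∂X = 10X > 0 (assuming positive values)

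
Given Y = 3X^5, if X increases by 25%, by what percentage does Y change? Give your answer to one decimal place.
205.2%

For Y = 3X^5:
If X → X(1 + 0.25)
Then Y → Y · (1 + 0.25)^5
     ≈ Y · 3.0518

Percentage change = ((1 + 0.25)^5 − 1) × 100% ≈ 205.2%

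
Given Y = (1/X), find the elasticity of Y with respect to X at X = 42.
Elasticity = -1

Elasticity = (dY/dX) · (X/Y)

dY/dX = -1/X²
At X = 42: dY/dX = -1/1764, Y = 1/42

Elasticity = (-1/1764) · (42 / (1/42)) = -1

Interpretation: for a small percentage change in X, the percentage change in Y is approximately -1.00 times as large.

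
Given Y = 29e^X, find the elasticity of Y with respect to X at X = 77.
Elasticity = 77

Elasticity = (dY/dX) · (X/Y)

dY/dX = 29·e^X
At X = 77: dY/dX = 29·e^77, Y = 29·e^77

Elasticity = (29·e^77) · (77 / (29·e^77)) = 77

Interpretation: for a small percentage change in X, the percentage change in Y is approximately 77.00 times as large.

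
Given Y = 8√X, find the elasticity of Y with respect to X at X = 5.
Elasticity = 1/2

Elasticity = (dY/dX) · (X/Y)

dY/dX = 4/√X
At X = 5: dY/dX = 4·√5/5, Y = 8·√5

Elasticity = (4·√5/5) · (5 / (8·√5)) = 1/2

Interpretation: for a small percentage change in X, the percentage change in Y is approximately 0.50 times as large.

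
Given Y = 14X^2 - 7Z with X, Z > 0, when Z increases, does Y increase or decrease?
Y decreases

Taking the partial derivative:
∂Y/∂Z = -7

∂Y/∂Z = -7 < 0 (assuming positive values)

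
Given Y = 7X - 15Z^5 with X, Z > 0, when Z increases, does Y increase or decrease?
Y decreases

Taking the partial derivative:
∂Y/∂Z = -75Z^4

∂Y/∂Z = -75Z^4 < 0 (assuming positive values)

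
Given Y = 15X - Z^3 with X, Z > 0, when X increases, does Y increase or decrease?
Y increases

Taking the partial derivative:
∂Y/∂X = 15

∂Y/∂X = 15 > 0 (assuming positive values)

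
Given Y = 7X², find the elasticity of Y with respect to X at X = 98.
Elasticity = 2

Elasticity = (dY/dX) · (X/Y)

dY/dX = 14·X
At X = 98: dY/dX = 1372, Y = 67228

Elasticity = 1372 · (98 / 67228) = 2

Interpretation: for a small percentage change in X, the percentage change in Y is approximately 2.00 times as large.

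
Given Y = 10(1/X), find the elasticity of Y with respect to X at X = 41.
Elasticity = -1

Elasticity = (dY/dX) · (X/Y)

dY/dX = -10/X²
At X = 41: dY/dX = -10/1681, Y = 10/41

Elasticity = (-10/1681) · (41 / (10/41)) = -1

Interpretation: for a small percentage change in X, the percentage change in Y is approximately -1.00 times as large.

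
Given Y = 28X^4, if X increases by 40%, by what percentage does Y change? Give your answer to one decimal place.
284.2%

For Y = 28X^4:
If X → X(1 + 0.4)
Then Y → Y · (1 + 0.4)^4
     = Y · 3.8416

Percentage change = ((1 + 0.4)^4 − 1) × 100% ≈ 284.2%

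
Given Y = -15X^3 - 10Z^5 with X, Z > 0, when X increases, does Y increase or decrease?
Y decreases

Taking the partial derivative:
∂Y/∂X = -45X^2

∂Y/∂X = -45X^2 < 0 (assuming positive values)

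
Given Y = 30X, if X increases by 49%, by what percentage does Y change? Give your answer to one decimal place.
49.0%

For Y = 30X:
If X → X(1 + 0.49)
Then Y → Y · (1 + 0.49)^1
     = Y · 1.4900

Percentage change = ((1 + 0.49)^1 − 1) × 100% = 49.0%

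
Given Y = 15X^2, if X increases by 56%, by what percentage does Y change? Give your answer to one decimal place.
143.4%

For Y = 15X^2:
If X → X(1 + 0.56)
Then Y → Y · (1 + 0.56)^2
     = Y · 2.4336

Percentage change = ((1 + 0.56)^2 − 1) × 100% ≈ 143.4%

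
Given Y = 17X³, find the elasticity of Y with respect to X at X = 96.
Elasticity = 3

Elasticity = (dY/dX) · (X/Y)

dY/dX = 51·X²
At X = 96: dY/dX = 470016, Y = 15040512

Elasticity = 470016 · (96 / 15040512) = 3

Interpretation: for a small percentage change in X, the percentage change in Y is approximately 3.00 times as large.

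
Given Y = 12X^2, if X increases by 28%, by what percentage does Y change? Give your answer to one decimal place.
63.8%

For Y = 12X^2:
If X → X(1 + 0.28)
Then Y → Y · (1 + 0.28)^2
     = Y · 1.6384

Percentage change = ((1 + 0.28)^2 − 1) × 100% ≈ 63.8%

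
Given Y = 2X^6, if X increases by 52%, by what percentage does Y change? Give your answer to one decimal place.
1133.3%

For Y = 2X^6:
If X → X(1 + 0.52)
Then Y → Y · (1 + 0.52)^6
     ≈ Y · 12.3328

Percentage change = ((1 + 0.52)^6 − 1) × 100% ≈ 1133.3%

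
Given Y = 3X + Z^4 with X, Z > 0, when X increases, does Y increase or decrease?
Y increases

Taking the partial derivative:
∂Y/∂X = 3

∂Y/∂X = 3 > 0 (assuming positive values)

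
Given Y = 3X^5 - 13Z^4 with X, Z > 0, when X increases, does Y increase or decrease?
Y increases

Taking the partial derivative:
∂Y/∂X = 15X^4

∂Y/∂X = 15X^4 > 0 (assuming positive values)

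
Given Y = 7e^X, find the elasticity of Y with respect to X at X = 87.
Elasticity = 87

Elasticity = (dY/dX) · (X/Y)

dY/dX = 7·e^X
At X = 87: dY/dX = 7·e^87, Y = 7·e^87

Elasticity = (7·e^87) · (87 / (7·e^87)) = 87

Interpretation: for a small percentage change in X, the percentage change in Y is approximately 87.00 times as large.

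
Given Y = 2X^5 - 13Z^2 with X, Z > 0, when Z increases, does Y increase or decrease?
Y decreases

Taking the partial derivative:
∂Y/∂Z = -26Z

∂Y/∂Z = -26Z < 0 (assuming positive values)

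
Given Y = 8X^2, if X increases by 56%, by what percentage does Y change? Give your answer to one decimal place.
143.4%

For Y = 8X^2:
If X → X(1 + 0.56)
Then Y → Y · (1 + 0.56)^2
     = Y · 2.4336

Percentage change = ((1 + 0.56)^2 − 1) × 100% ≈ 143.4%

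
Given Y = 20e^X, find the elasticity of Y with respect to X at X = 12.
Elasticity = 12

Elasticity = (dY/dX) · (X/Y)

dY/dX = 20·e^X
At X = 12: dY/dX = 20·e^12, Y = 20·e^12

Elasticity = (20·e^12) · (12 / (20·e^12)) = 12

Interpretation: for a small percentage change in X, the percentage change in Y is approximately 12.00 times as large.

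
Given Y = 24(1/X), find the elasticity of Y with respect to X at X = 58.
Elasticity = -1

Elasticity = (dY/dX) · (X/Y)

dY/dX = -24/X²
At X = 58: dY/dX = -6/841, Y = 12/29

Elasticity = (-6/841) · (58 / (12/29)) = -1

Interpretation: for a small percentage change in X, the percentage change in Y is approximately -1.00 times as large.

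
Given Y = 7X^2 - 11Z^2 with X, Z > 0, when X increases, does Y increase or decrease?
Y increases

Taking the partial derivative:
∂Y/∂X = 14X

∂Y/∂X = 14X > 0 (assuming positive values)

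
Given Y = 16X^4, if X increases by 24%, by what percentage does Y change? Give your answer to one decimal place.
136.4%

For Y = 16X^4:
If X → X(1 + 0.24)
Then Y → Y · (1 + 0.24)^4
     ≈ Y · 2.3642

Percentage change = ((1 + 0.24)^4 − 1) × 100% ≈ 136.4%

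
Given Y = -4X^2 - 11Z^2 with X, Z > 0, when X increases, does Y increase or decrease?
Y decreases

Taking the partial derivative:
∂Y/∂X = -8X

∂Y/∂X = -8X < 0 (assuming positive values)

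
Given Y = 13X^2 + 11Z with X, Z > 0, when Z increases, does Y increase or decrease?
Y increases

Taking the partial derivative:
∂Y/∂Z = 11

∂Y/∂Z = 11 > 0 (assuming positive values)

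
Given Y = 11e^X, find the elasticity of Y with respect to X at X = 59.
Elasticity = 59

Elasticity = (dY/dX) · (X/Y)

dY/dX = 11·e^X
At X = 59: dY/dX = 11·e^59, Y = 11·e^59

Elasticity = (11·e^59) · (59 / (11·e^59)) = 59

Interpretation: for a small percentage change in X, the percentage change in Y is approximately 59.00 times as large.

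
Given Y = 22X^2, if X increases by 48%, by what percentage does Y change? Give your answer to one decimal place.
119.0%

For Y = 22X^2:
If X → X(1 + 0.48)
Then Y → Y · (1 + 0.48)^2
     = Y · 2.1904

Percentage change = ((1 + 0.48)^2 − 1) × 100% ≈ 119.0%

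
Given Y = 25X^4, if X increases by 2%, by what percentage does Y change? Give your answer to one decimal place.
8.2%

For Y = 25X^4:
If X → X(1 + 0.02)
Then Y → Y · (1 + 0.02)^4
     ≈ Y · 1.0824

Percentage change = ((1 + 0.02)^4 − 1) × 100% ≈ 8.2%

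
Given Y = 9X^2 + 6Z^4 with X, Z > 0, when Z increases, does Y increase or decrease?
Y increases

Taking the partial derivative:
∂Y/∂Z = 24Z^3

∂Y/∂Z = 24Z^3 > 0 (assuming positive values)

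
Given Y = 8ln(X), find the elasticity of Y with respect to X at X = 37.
Elasticity = 1/ln(37) ≈ 0.2769

Elasticity = (dY/dX) · (X/Y)

dY/dX = 8/X
At X = 37: dY/dX = 8/37, Y = 8·ln(37)

Elasticity = (8/37) · (37 / (8·ln(37))) = 1/ln(37) ≈ 0.2769

Interpretation: for a small percentage change in X, the percentage change in Y is approximately 0.28 times as large.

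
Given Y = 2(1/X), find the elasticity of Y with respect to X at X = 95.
Elasticity = -1

Elasticity = (dY/dX) · (X/Y)

dY/dX = -2/X²
At X = 95: dY/dX = -2/9025, Y = 2/95

Elasticity = (-2/9025) · (95 / (2/95)) = -1

Interpretation: for a small percentage change in X, the percentage change in Y is approximately -1.00 times as large.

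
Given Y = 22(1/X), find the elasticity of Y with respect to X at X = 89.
Elasticity = -1

Elasticity = (dY/dX) · (X/Y)

dY/dX = -22/X²
At X = 89: dY/dX = -22/7921, Y = 22/89

Elasticity = (-22/7921) · (89 / (22/89)) = -1

Interpretation: for a small percentage change in X, the percentage change in Y is approximately -1.00 times as large.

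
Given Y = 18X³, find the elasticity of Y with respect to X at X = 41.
Elasticity = 3

Elasticity = (dY/dX) · (X/Y)

dY/dX = 54·X²
At X = 41: dY/dX = 90774, Y = 1240578

Elasticity = 90774 · (41 / 1240578) = 3

Interpretation: for a small percentage change in X, the percentage change in Y is approximately 3.00 times as large.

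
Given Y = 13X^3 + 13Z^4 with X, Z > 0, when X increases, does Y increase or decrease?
Y increases

Taking the partial derivative:
∂Y/∂X = 39X^2

∂Y/∂X = 39X^2 > 0 (assuming positive values)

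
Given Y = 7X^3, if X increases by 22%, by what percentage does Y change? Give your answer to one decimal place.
81.6%

For Y = 7X^3:
If X → X(1 + 0.22)
Then Y → Y · (1 + 0.22)^3
     ≈ Y · 1.8158

Percentage change = ((1 + 0.22)^3 − 1) × 100% ≈ 81.6%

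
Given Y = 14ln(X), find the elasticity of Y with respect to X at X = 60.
Elasticity = 1/ln(60) ≈ 0.2442

Elasticity = (dY/dX) · (X/Y)

dY/dX = 14/X
At X = 60: dY/dX = 7/30, Y = 14·ln(60)

Elasticity = (7/30) · (60 / (14·ln(60))) = 1/ln(60) ≈ 0.2442

Interpretation: for a small percentage change in X, the percentage change in Y is approximately 0.24 times as large.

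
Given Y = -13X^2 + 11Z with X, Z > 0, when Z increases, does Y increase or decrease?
Y increases

Taking the partial derivative:
∂Y/∂Z = 11

∂Y/∂Z = 11 > 0 (assuming positive values)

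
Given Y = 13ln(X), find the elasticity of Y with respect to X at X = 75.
Elasticity = 1/ln(75) ≈ 0.2316

Elasticity = (dY/dX) · (X/Y)

dY/dX = 13/X
At X = 75: dY/dX = 13/75, Y = 13·ln(75)

Elasticity = (13/75) · (75 / (13·ln(75))) = 1/ln(75) ≈ 0.2316

Interpretation: for a small percentage change in X, the percentage change in Y is approximately 0.23 times as large.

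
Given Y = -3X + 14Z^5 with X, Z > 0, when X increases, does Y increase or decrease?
Y decreases

Taking the partial derivative:
∂Y/∂X = -3

∂Y/∂X = -3 < 0 (assuming positive values)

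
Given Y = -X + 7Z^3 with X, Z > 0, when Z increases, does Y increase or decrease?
Y increases

Taking the partial derivative:
∂Y/∂Z = 21Z^2

∂Y/∂Z = 21Z^2 > 0 (assuming positive values)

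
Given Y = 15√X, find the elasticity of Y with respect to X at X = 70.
Elasticity = 1/2

Elasticity = (dY/dX) · (X/Y)

dY/dX = 15/(2·√X)
At X = 70: dY/dX = 3·√70/28, Y = 15·√70

Elasticity = (3·√70/28) · (70 / (15·√70)) = 1/2

Interpretation: for a small percentage change in X, the percentage change in Y is approximately 0.50 times as large.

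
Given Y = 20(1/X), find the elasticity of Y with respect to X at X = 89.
Elasticity = -1

Elasticity = (dY/dX) · (X/Y)

dY/dX = -20/X²
At X = 89: dY/dX = -20/7921, Y = 20/89

Elasticity = (-20/7921) · (89 / (20/89)) = -1

Interpretation: for a small percentage change in X, the percentage change in Y is approximately -1.00 times as large.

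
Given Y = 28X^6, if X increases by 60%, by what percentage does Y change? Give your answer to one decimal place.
1577.7%

For Y = 28X^6:
If X → X(1 + 0.6)
Then Y → Y · (1 + 0.6)^6
     ≈ Y · 16.7772

Percentage change = ((1 + 0.6)^6 − 1) × 100% ≈ 1577.7%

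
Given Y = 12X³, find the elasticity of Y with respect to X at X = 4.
Elasticity = 3

Elasticity = (dY/dX) · (X/Y)

dY/dX = 36·X²
At X = 4: dY/dX = 576, Y = 768

Elasticity = 576 · (4 / 768) = 3

Interpretation: for a small percentage change in X, the percentage change in Y is approximately 3.00 times as large.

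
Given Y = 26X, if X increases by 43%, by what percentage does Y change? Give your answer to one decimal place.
43.0%

For Y = 26X:
If X → X(1 + 0.43)
Then Y → Y · (1 + 0.43)^1
     = Y · 1.4300

Percentage change = ((1 + 0.43)^1 − 1) × 100% = 43.0%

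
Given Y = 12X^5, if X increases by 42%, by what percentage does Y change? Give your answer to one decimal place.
477.4%

For Y = 12X^5:
If X → X(1 + 0.42)
Then Y → Y · (1 + 0.42)^5
     ≈ Y · 5.7735

Percentage change = ((1 + 0.42)^5 − 1) × 100% ≈ 477.4%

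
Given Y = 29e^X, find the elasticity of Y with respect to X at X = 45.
Elasticity = 45

Elasticity = (dY/dX) · (X/Y)

dY/dX = 29·e^X
At X = 45: dY/dX = 29·e^45, Y = 29·e^45

Elasticity = (29·e^45) · (45 / (29·e^45)) = 45

Interpretation: for a small percentage change in X, the percentage change in Y is approximately 45.00 times as large.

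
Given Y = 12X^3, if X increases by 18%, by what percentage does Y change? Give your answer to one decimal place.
64.3%

For Y = 12X^3:
If X → X(1 + 0.18)
Then Y → Y · (1 + 0.18)^3
     ≈ Y · 1.6430

Percentage change = ((1 + 0.18)^3 − 1) × 100% ≈ 64.3%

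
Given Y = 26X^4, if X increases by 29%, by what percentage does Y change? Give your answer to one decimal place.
176.9%

For Y = 26X^4:
If X → X(1 + 0.29)
Then Y → Y · (1 + 0.29)^4
     ≈ Y · 2.7692

Percentage change = ((1 + 0.29)^4 − 1) × 100% ≈ 176.9%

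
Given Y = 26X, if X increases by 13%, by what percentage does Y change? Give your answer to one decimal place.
13.0%

For Y = 26X:
If X → X(1 + 0.13)
Then Y → Y · (1 + 0.13)^1
     = Y · 1.1300

Percentage change = ((1 + 0.13)^1 − 1) × 100% = 13.0%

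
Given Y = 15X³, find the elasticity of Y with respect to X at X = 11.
Elasticity = 3

Elasticity = (dY/dX) · (X/Y)

dY/dX = 45·X²
At X = 11: dY/dX = 5445, Y = 19965

Elasticity = 5445 · (11 / 19965) = 3

Interpretation: for a small percentage change in X, the percentage change in Y is approximately 3.00 times as large.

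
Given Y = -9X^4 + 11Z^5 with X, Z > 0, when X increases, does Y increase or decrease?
Y decreases

Taking the partial derivative:
∂Y/∂X = -36X^3

∂Y/∂X = -36X^3 < 0 (assuming positive values)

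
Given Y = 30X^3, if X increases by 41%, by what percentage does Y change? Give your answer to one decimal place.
180.3%

For Y = 30X^3:
If X → X(1 + 0.41)
Then Y → Y · (1 + 0.41)^3
     ≈ Y · 2.8032

Percentage change = ((1 + 0.41)^3 − 1) × 100% ≈ 180.3%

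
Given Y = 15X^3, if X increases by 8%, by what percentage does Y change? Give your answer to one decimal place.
26.0%

For Y = 15X^3:
If X → X(1 + 0.08)
Then Y → Y · (1 + 0.08)^3
     ≈ Y · 1.2597

Percentage change = ((1 + 0.08)^3 − 1) × 100% ≈ 26.0%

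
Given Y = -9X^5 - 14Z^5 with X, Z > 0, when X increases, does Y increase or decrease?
Y decreases

Taking the partial derivative:
∂Y/∂X = -45X^4

∂Y/∂X = -45X^4 < 0 (assuming positive values)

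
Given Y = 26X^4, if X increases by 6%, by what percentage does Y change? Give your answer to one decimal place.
26.2%

For Y = 26X^4:
If X → X(1 + 0.06)
Then Y → Y · (1 + 0.06)^4
     ≈ Y · 1.2625

Percentage change = ((1 + 0.06)^4 − 1) × 100% ≈ 26.2%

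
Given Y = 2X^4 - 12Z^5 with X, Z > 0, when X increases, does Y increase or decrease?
Y increases

Taking the partial derivative:
∂Y/∂X = 8X^3

∂Y/∂X = 8X^3 > 0 (assuming positive values)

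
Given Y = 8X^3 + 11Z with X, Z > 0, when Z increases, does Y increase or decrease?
Y increases

Taking the partial derivative:
∂Y/∂Z = 11

∂Y/∂Z = 11 > 0 (assuming positive values)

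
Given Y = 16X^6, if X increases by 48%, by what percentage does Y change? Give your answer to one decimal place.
950.9%

For Y = 16X^6:
If X → X(1 + 0.48)
Then Y → Y · (1 + 0.48)^6
     ≈ Y · 10.5092

Percentage change = ((1 + 0.48)^6 − 1) × 100% ≈ 950.9%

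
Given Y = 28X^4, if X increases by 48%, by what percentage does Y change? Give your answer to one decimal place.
379.8%

For Y = 28X^4:
If X → X(1 + 0.48)
Then Y → Y · (1 + 0.48)^4
     ≈ Y · 4.7979

Percentage change = ((1 + 0.48)^4 − 1) × 100% ≈ 379.8%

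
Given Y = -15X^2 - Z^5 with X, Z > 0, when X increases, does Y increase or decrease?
Y decreases

Taking the partial derivative:
∂Y/∂X = -30X

∂Y/∂X = -30X < 0 (assuming positive values)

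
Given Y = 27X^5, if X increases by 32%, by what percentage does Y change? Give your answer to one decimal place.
300.7%

For Y = 27X^5:
If X → X(1 + 0.32)
Then Y → Y · (1 + 0.32)^5
     ≈ Y · 4.0075

Percentage change = ((1 + 0.32)^5 − 1) × 100% ≈ 300.7%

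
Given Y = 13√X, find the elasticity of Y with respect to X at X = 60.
Elasticity = 1/2

Elasticity = (dY/dX) · (X/Y)

dY/dX = 13/(2·√X)
At X = 60: dY/dX = 13·√15/60, Y = 26·√15

Elasticity = (13·√15/60) · (60 / (26·√15)) = 1/2

Interpretation: for a small percentage change in X, the percentage change in Y is approximately 0.50 times as large.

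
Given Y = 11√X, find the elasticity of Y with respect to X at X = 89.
Elasticity = 1/2

Elasticity = (dY/dX) · (X/Y)

dY/dX = 11/(2·√X)
At X = 89: dY/dX = 11·√89/178, Y = 11·√89

Elasticity = (11·√89/178) · (89 / (11·√89)) = 1/2

Interpretation: for a small percentage change in X, the percentage change in Y is approximately 0.50 times as large.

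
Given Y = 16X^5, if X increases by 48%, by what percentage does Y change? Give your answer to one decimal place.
610.1%

For Y = 16X^5:
If X → X(1 + 0.48)
Then Y → Y · (1 + 0.48)^5
     ≈ Y · 7.1008

Percentage change = ((1 + 0.48)^5 − 1) × 100% ≈ 610.1%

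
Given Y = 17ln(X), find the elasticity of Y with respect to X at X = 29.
Elasticity = 1/ln(29) ≈ 0.2970

Elasticity = (dY/dX) · (X/Y)

dY/dX = 17/X
At X = 29: dY/dX = 17/29, Y = 17·ln(29)

Elasticity = (17/29) · (29 / (17·ln(29))) = 1/ln(29) ≈ 0.2970

Interpretation: for a small percentage change in X, the percentage change in Y is approximately 0.30 times as large.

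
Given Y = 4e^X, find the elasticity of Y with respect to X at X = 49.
Elasticity = 49

Elasticity = (dY/dX) · (X/Y)

dY/dX = 4·e^X
At X = 49: dY/dX = 4·e^49, Y = 4·e^49

Elasticity = (4·e^49) · (49 / (4·e^49)) = 49

Interpretation: for a small percentage change in X, the percentage change in Y is approximately 49.00 times as large.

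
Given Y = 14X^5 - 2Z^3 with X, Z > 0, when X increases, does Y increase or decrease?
Y increases

Taking the partial derivative:
∂Y/∂X = 70X^4

∂Y/∂X = 70X^4 > 0 (assuming positive values)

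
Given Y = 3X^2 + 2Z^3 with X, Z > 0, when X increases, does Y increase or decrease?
Y increases

Taking the partial derivative:
∂Y/∂X = 6X

∂Y/∂X = 6X > 0 (assuming positive values)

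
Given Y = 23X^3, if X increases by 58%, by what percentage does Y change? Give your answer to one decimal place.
294.4%

For Y = 23X^3:
If X → X(1 + 0.58)
Then Y → Y · (1 + 0.58)^3
     ≈ Y · 3.9443

Percentage change = ((1 + 0.58)^3 − 1) × 100% ≈ 294.4%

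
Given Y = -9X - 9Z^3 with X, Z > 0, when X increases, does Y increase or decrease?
Y decreases

Taking the partial derivative:
∂Y/∂X = -9

∂Y/∂X = -9 < 0 (assuming positive values)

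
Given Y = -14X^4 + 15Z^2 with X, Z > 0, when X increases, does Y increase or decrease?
Y decreases

Taking the partial derivative:
∂Y/∂X = -56X^3

∂Y/∂X = -56X^3 < 0 (assuming positive values)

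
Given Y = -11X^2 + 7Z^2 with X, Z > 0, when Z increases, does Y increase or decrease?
Y increases

Taking the partial derivative:
∂Y/∂Z = 14Z

∂Y/∂Z = 14Z > 0 (assuming positive values)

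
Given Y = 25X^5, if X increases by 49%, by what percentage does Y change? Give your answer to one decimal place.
634.4%

For Y = 25X^5:
If X → X(1 + 0.49)
Then Y → Y · (1 + 0.49)^5
     ≈ Y · 7.3440

Percentage change = ((1 + 0.49)^5 − 1) × 100% ≈ 634.4%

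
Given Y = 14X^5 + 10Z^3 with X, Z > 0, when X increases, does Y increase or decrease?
Y increases

Taking the partial derivative:
∂Y/∂X = 70X^4

∂Y/∂X = 70X^4 > 0 (assuming positive values)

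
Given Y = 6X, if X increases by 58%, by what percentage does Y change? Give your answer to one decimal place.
58.0%

For Y = 6X:
If X → X(1 + 0.58)
Then Y → Y · (1 + 0.58)^1
     = Y · 1.5800

Percentage change = ((1 + 0.58)^1 − 1) × 100% = 58.0%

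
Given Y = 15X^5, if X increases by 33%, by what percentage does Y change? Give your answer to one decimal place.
316.2%

For Y = 15X^5:
If X → X(1 + 0.33)
Then Y → Y · (1 + 0.33)^5
     ≈ Y · 4.1616

Percentage change = ((1 + 0.33)^5 − 1) × 100% ≈ 316.2%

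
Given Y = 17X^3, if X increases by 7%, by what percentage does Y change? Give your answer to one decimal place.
22.5%

For Y = 17X^3:
If X → X(1 + 0.07)
Then Y → Y · (1 + 0.07)^3
     ≈ Y · 1.2250

Percentage change = ((1 + 0.07)^3 − 1) × 100% ≈ 22.5%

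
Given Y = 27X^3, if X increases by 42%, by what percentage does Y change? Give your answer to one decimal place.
186.3%

For Y = 27X^3:
If X → X(1 + 0.42)
Then Y → Y · (1 + 0.42)^3
     ≈ Y · 2.8633

Percentage change = ((1 + 0.42)^3 − 1) × 100% ≈ 186.3%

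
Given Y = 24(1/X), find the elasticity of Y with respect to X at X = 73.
Elasticity = -1

Elasticity = (dY/dX) · (X/Y)

dY/dX = -24/X²
At X = 73: dY/dX = -24/5329, Y = 24/73

Elasticity = (-24/5329) · (73 / (24/73)) = -1

Interpretation: for a small percentage change in X, the percentage change in Y is approximately -1.00 times as large.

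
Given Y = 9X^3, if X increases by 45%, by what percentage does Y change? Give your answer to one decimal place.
204.9%

For Y = 9X^3:
If X → X(1 + 0.45)
Then Y → Y · (1 + 0.45)^3
     ≈ Y · 3.0486

Percentage change = ((1 + 0.45)^3 − 1) × 100% ≈ 204.9%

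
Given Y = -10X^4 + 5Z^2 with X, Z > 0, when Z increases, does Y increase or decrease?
Y increases

Taking the partial derivative:
∂Y/∂Z = 10Z

∂Y/∂Z = 10Z > 0 (assuming positive values)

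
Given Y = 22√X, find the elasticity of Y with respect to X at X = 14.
Elasticity = 1/2

Elasticity = (dY/dX) · (X/Y)

dY/dX = 11/√X
At X = 14: dY/dX = 11·√14/14, Y = 22·√14

Elasticity = (11·√14/14) · (14 / (22·√14)) = 1/2

Interpretation: for a small percentage change in X, the percentage change in Y is approximately 0.50 times as large.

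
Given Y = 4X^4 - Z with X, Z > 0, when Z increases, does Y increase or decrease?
Y decreases

Taking the partial derivative:
∂Y/∂Z = -1

∂Y/∂Z = -1 < 0 (assuming positive values)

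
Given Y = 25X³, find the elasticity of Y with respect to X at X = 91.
Elasticity = 3

Elasticity = (dY/dX) · (X/Y)

dY/dX = 75·X²
At X = 91: dY/dX = 621075, Y = 18839275

Elasticity = 621075 · (91 / 18839275) = 3

Interpretation: for a small percentage change in X, the percentage change in Y is approximately 3.00 times as large.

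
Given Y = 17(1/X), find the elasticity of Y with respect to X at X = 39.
Elasticity = -1

Elasticity = (dY/dX) · (X/Y)

dY/dX = -17/X²
At X = 39: dY/dX = -17/1521, Y = 17/39

Elasticity = (-17/1521) · (39 / (17/39)) = -1

Interpretation: for a small percentage change in X, the percentage change in Y is approximately -1.00 times as large.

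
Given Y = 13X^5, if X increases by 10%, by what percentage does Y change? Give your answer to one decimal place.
61.1%

For Y = 13X^5:
If X → X(1 + 0.1)
Then Y → Y · (1 + 0.1)^5
     ≈ Y · 1.6105

Percentage change = ((1 + 0.1)^5 − 1) × 100% ≈ 61.1%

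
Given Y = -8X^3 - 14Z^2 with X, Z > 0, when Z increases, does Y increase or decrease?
Y decreases

Taking the partial derivative:
∂Y/∂Z = -28Z

∂Y/∂Z = -28Z < 0 (assuming positive values)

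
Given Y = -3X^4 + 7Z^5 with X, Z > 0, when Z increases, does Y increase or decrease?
Y increases

Taking the partial derivative:
∂Y/∂Z = 35Z^4

∂Y/∂Z = 35Z^4 > 0 (assuming positive values)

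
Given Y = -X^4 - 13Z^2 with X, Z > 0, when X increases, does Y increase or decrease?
Y decreases

Taking the partial derivative:
∂Y/∂X = -4X^3

∂Y/∂X = -4X^3 < 0 (assuming positive values)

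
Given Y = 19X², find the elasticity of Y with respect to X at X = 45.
Elasticity = 2

Elasticity = (dY/dX) · (X/Y)

dY/dX = 38·X
At X = 45: dY/dX = 1710, Y = 38475

Elasticity = 1710 · (45 / 38475) = 2

Interpretation: for a small percentage change in X, the percentage change in Y is approximately 2.00 times as large.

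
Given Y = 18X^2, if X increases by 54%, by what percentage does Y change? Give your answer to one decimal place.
137.2%

For Y = 18X^2:
If X → X(1 + 0.54)
Then Y → Y · (1 + 0.54)^2
     = Y · 2.3716

Percentage change = ((1 + 0.54)^2 − 1) × 100% ≈ 137.2%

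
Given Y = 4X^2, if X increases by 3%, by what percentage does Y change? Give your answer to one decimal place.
6.1%

For Y = 4X^2:
If X → X(1 + 0.03)
Then Y → Y · (1 + 0.03)^2
     = Y · 1.0609

Percentage change = ((1 + 0.03)^2 − 1) × 100% ≈ 6.1%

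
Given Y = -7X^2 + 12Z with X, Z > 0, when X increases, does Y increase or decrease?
Y decreases

Taking the partial derivative:
∂Y/∂X = -14X

∂Y/∂X = -14X < 0 (assuming positive values)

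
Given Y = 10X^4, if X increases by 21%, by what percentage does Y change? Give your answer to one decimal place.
114.4%

For Y = 10X^4:
If X → X(1 + 0.21)
Then Y → Y · (1 + 0.21)^4
     ≈ Y · 2.1436

Percentage change = ((1 + 0.21)^4 − 1) × 100% ≈ 114.4%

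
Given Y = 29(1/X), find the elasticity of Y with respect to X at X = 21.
Elasticity = -1

Elasticity = (dY/dX) · (X/Y)

dY/dX = -29/X²
At X = 21: dY/dX = -29/441, Y = 29/21

Elasticity = (-29/441) · (21 / (29/21)) = -1

Interpretation: for a small percentage change in X, the percentage change in Y is approximately -1.00 times as large.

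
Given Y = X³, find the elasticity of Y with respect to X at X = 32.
Elasticity = 3

Elasticity = (dY/dX) · (X/Y)

dY/dX = 3·X²
At X = 32: dY/dX = 3072, Y = 32768

Elasticity = 3072 · (32 / 32768) = 3

Interpretation: for a small percentage change in X, the percentage change in Y is approximately 3.00 times as large.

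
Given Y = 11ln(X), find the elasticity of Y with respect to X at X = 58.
Elasticity = 1/ln(58) ≈ 0.2463

Elasticity = (dY/dX) · (X/Y)

dY/dX = 11/X
At X = 58: dY/dX = 11/58, Y = 11·ln(58)

Elasticity = (11/58) · (58 / (11·ln(58))) = 1/ln(58) ≈ 0.2463

Interpretation: for a small percentage change in X, the percentage change in Y is approximately 0.25 times as large.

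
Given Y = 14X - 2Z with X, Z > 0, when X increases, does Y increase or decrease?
Y increases

Taking the partial derivative:
∂Y/∂X = 14

∂Y/∂X = 14 > 0 (assuming positive values)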